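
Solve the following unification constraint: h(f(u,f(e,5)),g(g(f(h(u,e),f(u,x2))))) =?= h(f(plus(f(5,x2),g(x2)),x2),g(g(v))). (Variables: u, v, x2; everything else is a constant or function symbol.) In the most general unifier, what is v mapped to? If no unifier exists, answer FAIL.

Decompose h/2: f(u,f(e,5)) =?= f(plus(f(5,x2),g(x2)),x2),  g(g(f(h(u,e),f(u,x2)))) =?= g(g(v)).
Decompose f/2: u =?= plus(f(5,x2),g(x2)),  f(e,5) =?= x2.
Bind u := plus(f(5,x2),g(x2)); substituting into the one remaining equation that mentions u gives: g(g(f(h(plus(f(5,x2),g(x2)),e),f(plus(f(5,x2),g(x2)),x2)))) =?= g(g(v)).
Bind x2 := f(e,5); substituting into the remaining equation gives: g(g(f(h(plus(f(5,f(e,5)),g(f(e,5))),e),f(plus(f(5,f(e,5)),g(f(e,5))),f(e,5))))) =?= g(g(v)). Substituting into the earlier binding gives u := plus(f(5,f(e,5)),g(f(e,5))).
Decompose g/1: g(f(h(plus(f(5,f(e,5)),g(f(e,5))),e),f(plus(f(5,f(e,5)),g(f(e,5))),f(e,5)))) =?= g(v).
Decompose g/1: f(h(plus(f(5,f(e,5)),g(f(e,5))),e),f(plus(f(5,f(e,5)),g(f(e,5))),f(e,5))) =?= v.
Bind v := f(h(plus(f(5,f(e,5)),g(f(e,5))),e),f(plus(f(5,f(e,5)),g(f(e,5))),f(e,5))).
MGU = { u := plus(f(5,f(e,5)),g(f(e,5))), x2 := f(e,5), v := f(h(plus(f(5,f(e,5)),g(f(e,5))),e),f(plus(f(5,f(e,5)),g(f(e,5))),f(e,5))) }, so v := f(h(plus(f(5,f(e,5)),g(f(e,5))),e),f(plus(f(5,f(e,5)),g(f(e,5))),f(e,5))).

f(h(plus(f(5,f(e,5)),g(f(e,5))),e),f(plus(f(5,f(e,5)),g(f(e,5))),f(e,5)))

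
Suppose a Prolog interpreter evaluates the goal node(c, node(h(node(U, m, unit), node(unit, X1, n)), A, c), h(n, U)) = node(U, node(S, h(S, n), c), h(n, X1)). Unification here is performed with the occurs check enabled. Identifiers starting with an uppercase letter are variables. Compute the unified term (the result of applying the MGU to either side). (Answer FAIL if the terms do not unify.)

node(c, node(h(node(c, m, unit), node(unit, c, n)), h(h(node(c, m, unit), node(unit, c, n)), n), c), h(n, c))

Decompose node/3: c = U,  node(h(node(U, m, unit), node(unit, X1, n)), A, c) = node(S, h(S, n), c),  h(n, U) = h(n, X1).
Bind U := c; substituting into the remaining equations gives: node(h(node(c, m, unit), node(unit, X1, n)), A, c) = node(S, h(S, n), c),  h(n, c) = h(n, X1).
Decompose node/3: h(node(c, m, unit), node(unit, X1, n)) = S,  A = h(S, n),  c = c.
Bind S := h(node(c, m, unit), node(unit, X1, n)); substituting into the one remaining equation that mentions S gives: A = h(h(node(c, m, unit), node(unit, X1, n)), n).
Bind A := h(h(node(c, m, unit), node(unit, X1, n)), n); no other remaining equation mentions A.
Delete trivial equation c = c.
Decompose h/2: n = n,  c = X1.
Delete trivial equation n = n.
Bind X1 := c. Substituting into the earlier bindings gives S := h(node(c, m, unit), node(unit, c, n)), A := h(h(node(c, m, unit), node(unit, c, n)), n).
Applying the MGU to either side gives node(c, node(h(node(c, m, unit), node(unit, c, n)), h(h(node(c, m, unit), node(unit, c, n)), n), c), h(n, c)).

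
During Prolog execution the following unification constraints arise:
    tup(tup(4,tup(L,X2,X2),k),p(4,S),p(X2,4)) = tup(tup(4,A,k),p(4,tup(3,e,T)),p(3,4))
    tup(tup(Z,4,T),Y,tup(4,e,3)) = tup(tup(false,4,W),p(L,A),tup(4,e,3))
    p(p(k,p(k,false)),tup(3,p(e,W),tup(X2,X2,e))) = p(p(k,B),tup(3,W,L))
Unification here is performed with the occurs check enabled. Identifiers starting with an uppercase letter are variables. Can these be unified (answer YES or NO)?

Decompose tup/3: tup(4,tup(L,X2,X2),k) = tup(4,A,k),  p(4,S) = p(4,tup(3,e,T)),  p(X2,4) = p(3,4).
Decompose tup/3: 4 = 4,  tup(L,X2,X2) = A,  k = k.
Delete trivial equation 4 = 4.
Bind A := tup(L,X2,X2); substituting into the one remaining equation that mentions A gives: tup(tup(Z,4,T),Y,tup(4,e,3)) = tup(tup(false,4,W),p(L,tup(L,X2,X2)),tup(4,e,3)).
Delete trivial equation k = k.
Decompose p/2: 4 = 4,  S = tup(3,e,T).
Delete trivial equation 4 = 4.
Bind S := tup(3,e,T); no other remaining equation mentions S.
Decompose p/2: X2 = 3,  4 = 4.
Bind X2 := 3; substituting into the 2 remaining equations that mention X2 gives: tup(tup(Z,4,T),Y,tup(4,e,3)) = tup(tup(false,4,W),p(L,tup(L,3,3)),tup(4,e,3)),  p(p(k,p(k,false)),tup(3,p(e,W),tup(3,3,e))) = p(p(k,B),tup(3,W,L)). Substituting into the earlier binding gives A := tup(L,3,3).
Delete trivial equation 4 = 4.
Decompose tup/3: tup(Z,4,T) = tup(false,4,W),  Y = p(L,tup(L,3,3)),  tup(4,e,3) = tup(4,e,3).
Decompose tup/3: Z = false,  4 = 4,  T = W.
Bind Z := false; no other remaining equation mentions Z.
Delete trivial equation 4 = 4.
Bind T := W; no other remaining equation mentions T. Substituting into the earlier binding gives S := tup(3,e,W).
Bind Y := p(L,tup(L,3,3)); no other remaining equation mentions Y.
Delete trivial equation tup(4,e,3) = tup(4,e,3).
Decompose p/2: p(k,p(k,false)) = p(k,B),  tup(3,p(e,W),tup(3,3,e)) = tup(3,W,L).
Decompose p/2: k = k,  p(k,false) = B.
Delete trivial equation k = k.
Bind B := p(k,false); no other remaining equation mentions B.
Decompose tup/3: 3 = 3,  p(e,W) = W,  tup(3,3,e) = L.
Delete trivial equation 3 = 3.
Occurs check fails: W occurs in p(e,W); the equation W = p(e,W) has no finite solution.

NO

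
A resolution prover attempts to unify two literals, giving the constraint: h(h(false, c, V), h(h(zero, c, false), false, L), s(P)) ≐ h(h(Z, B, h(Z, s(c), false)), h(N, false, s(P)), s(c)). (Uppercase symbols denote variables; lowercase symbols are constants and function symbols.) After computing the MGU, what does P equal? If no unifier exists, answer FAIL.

c

Decompose h/3: h(false, c, V) ≐ h(Z, B, h(Z, s(c), false)),  h(h(zero, c, false), false, L) ≐ h(N, false, s(P)),  s(P) ≐ s(c).
Decompose h/3: false ≐ Z,  c ≐ B,  V ≐ h(Z, s(c), false).
Bind Z := false; substituting into the one remaining equation that mentions Z gives: V ≐ h(false, s(c), false).
Bind B := c; no other remaining equation mentions B.
Bind V := h(false, s(c), false); no other remaining equation mentions V.
Decompose h/3: h(zero, c, false) ≐ N,  false ≐ false,  L ≐ s(P).
Bind N := h(zero, c, false); no other remaining equation mentions N.
Delete trivial equation false ≐ false.
Bind L := s(P); no other remaining equation mentions L.
Decompose s/1: P ≐ c.
Bind P := c. Substituting into the earlier binding gives L := s(c).
MGU = { Z ↦ false, B ↦ c, V ↦ h(false, s(c), false), N ↦ h(zero, c, false), L ↦ s(c), P ↦ c }, so P ↦ c.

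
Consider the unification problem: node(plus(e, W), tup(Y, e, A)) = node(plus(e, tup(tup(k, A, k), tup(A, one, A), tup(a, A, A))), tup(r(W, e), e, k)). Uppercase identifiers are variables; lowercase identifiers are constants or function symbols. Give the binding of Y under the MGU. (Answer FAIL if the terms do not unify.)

r(tup(tup(k, k, k), tup(k, one, k), tup(a, k, k)), e)

Decompose node/2: plus(e, W) = plus(e, tup(tup(k, A, k), tup(A, one, A), tup(a, A, A))),  tup(Y, e, A) = tup(r(W, e), e, k).
Decompose plus/2: e = e,  W = tup(tup(k, A, k), tup(A, one, A), tup(a, A, A)).
Delete trivial equation e = e.
Bind W := tup(tup(k, A, k), tup(A, one, A), tup(a, A, A)); substituting into the remaining equation gives: tup(Y, e, A) = tup(r(tup(tup(k, A, k), tup(A, one, A), tup(a, A, A)), e), e, k).
Decompose tup/3: Y = r(tup(tup(k, A, k), tup(A, one, A), tup(a, A, A)), e),  e = e,  A = k.
Bind Y := r(tup(tup(k, A, k), tup(A, one, A), tup(a, A, A)), e); no other remaining equation mentions Y.
Delete trivial equation e = e.
Bind A := k. Substituting into the earlier bindings gives W := tup(tup(k, k, k), tup(k, one, k), tup(a, k, k)), Y := r(tup(tup(k, k, k), tup(k, one, k), tup(a, k, k)), e).
MGU = { W := tup(tup(k, k, k), tup(k, one, k), tup(a, k, k)), Y := r(tup(tup(k, k, k), tup(k, one, k), tup(a, k, k)), e), A := k }, so Y := r(tup(tup(k, k, k), tup(k, one, k), tup(a, k, k)), e).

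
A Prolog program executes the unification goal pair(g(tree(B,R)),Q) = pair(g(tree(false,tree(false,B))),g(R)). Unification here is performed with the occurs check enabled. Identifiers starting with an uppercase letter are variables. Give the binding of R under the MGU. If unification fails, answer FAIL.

Decompose pair/2: g(tree(B,R)) = g(tree(false,tree(false,B))),  Q = g(R).
Decompose g/1: tree(B,R) = tree(false,tree(false,B)).
Decompose tree/2: B = false,  R = tree(false,B).
Bind B := false; substituting into the one remaining equation that mentions B gives: R = tree(false,false).
Bind R := tree(false,false); substituting into the remaining equation gives: Q = g(tree(false,false)).
Bind Q := g(tree(false,false)).
MGU = { B ↦ false, R ↦ tree(false,false), Q ↦ g(tree(false,false)) }, so R ↦ tree(false,false).

tree(false,false)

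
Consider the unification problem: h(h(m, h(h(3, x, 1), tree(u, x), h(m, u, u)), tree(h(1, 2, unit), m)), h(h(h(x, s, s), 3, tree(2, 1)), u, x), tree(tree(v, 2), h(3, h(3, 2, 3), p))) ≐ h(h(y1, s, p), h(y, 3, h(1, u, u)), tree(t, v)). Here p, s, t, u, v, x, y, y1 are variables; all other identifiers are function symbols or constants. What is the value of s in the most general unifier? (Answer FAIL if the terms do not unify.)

Decompose h/3: h(m, h(h(3, x, 1), tree(u, x), h(m, u, u)), tree(h(1, 2, unit), m)) ≐ h(y1, s, p),  h(h(h(x, s, s), 3, tree(2, 1)), u, x) ≐ h(y, 3, h(1, u, u)),  tree(tree(v, 2), h(3, h(3, 2, 3), p)) ≐ tree(t, v).
Decompose h/3: m ≐ y1,  h(h(3, x, 1), tree(u, x), h(m, u, u)) ≐ s,  tree(h(1, 2, unit), m) ≐ p.
Bind y1 := m; no other remaining equation mentions y1.
Bind s := h(h(3, x, 1), tree(u, x), h(m, u, u)); substituting into the one remaining equation that mentions s gives: h(h(h(x, h(h(3, x, 1), tree(u, x), h(m, u, u)), h(h(3, x, 1), tree(u, x), h(m, u, u))), 3, tree(2, 1)), u, x) ≐ h(y, 3, h(1, u, u)).
Bind p := tree(h(1, 2, unit), m); substituting into the one remaining equation that mentions p gives: tree(tree(v, 2), h(3, h(3, 2, 3), tree(h(1, 2, unit), m))) ≐ tree(t, v).
Decompose h/3: h(h(x, h(h(3, x, 1), tree(u, x), h(m, u, u)), h(h(3, x, 1), tree(u, x), h(m, u, u))), 3, tree(2, 1)) ≐ y,  u ≐ 3,  x ≐ h(1, u, u).
Bind y := h(h(x, h(h(3, x, 1), tree(u, x), h(m, u, u)), h(h(3, x, 1), tree(u, x), h(m, u, u))), 3, tree(2, 1)); no other remaining equation mentions y.
Bind u := 3; substituting into the one remaining equation that mentions u gives: x ≐ h(1, 3, 3). Substituting into the earlier bindings gives s := h(h(3, x, 1), tree(3, x), h(m, 3, 3)), y := h(h(x, h(h(3, x, 1), tree(3, x), h(m, 3, 3)), h(h(3, x, 1), tree(3, x), h(m, 3, 3))), 3, tree(2, 1)).
Bind x := h(1, 3, 3); no other remaining equation mentions x. Substituting into the earlier bindings gives s := h(h(3, h(1, 3, 3), 1), tree(3, h(1, 3, 3)), h(m, 3, 3)), y := h(h(h(1, 3, 3), h(h(3, h(1, 3, 3), 1), tree(3, h(1, 3, 3)), h(m, 3, 3)), h(h(3, h(1, 3, 3), 1), tree(3, h(1, 3, 3)), h(m, 3, 3))), 3, tree(2, 1)).
Decompose tree/2: tree(v, 2) ≐ t,  h(3, h(3, 2, 3), tree(h(1, 2, unit), m)) ≐ v.
Bind t := tree(v, 2); no other remaining equation mentions t.
Bind v := h(3, h(3, 2, 3), tree(h(1, 2, unit), m)). Substituting into the earlier binding gives t := tree(h(3, h(3, 2, 3), tree(h(1, 2, unit), m)), 2).
MGU = { y1 -> m, s -> h(h(3, h(1, 3, 3), 1), tree(3, h(1, 3, 3)), h(m, 3, 3)), p -> tree(h(1, 2, unit), m), y -> h(h(h(1, 3, 3), h(h(3, h(1, 3, 3), 1), tree(3, h(1, 3, 3)), h(m, 3, 3)), h(h(3, h(1, 3, 3), 1), tree(3, h(1, 3, 3)), h(m, 3, 3))), 3, tree(2, 1)), u -> 3, x -> h(1, 3, 3), t -> tree(h(3, h(3, 2, 3), tree(h(1, 2, unit), m)), 2), v -> h(3, h(3, 2, 3), tree(h(1, 2, unit), m)) }, so s -> h(h(3, h(1, 3, 3), 1), tree(3, h(1, 3, 3)), h(m, 3, 3)).

h(h(3, h(1, 3, 3), 1), tree(3, h(1, 3, 3)), h(m, 3, 3))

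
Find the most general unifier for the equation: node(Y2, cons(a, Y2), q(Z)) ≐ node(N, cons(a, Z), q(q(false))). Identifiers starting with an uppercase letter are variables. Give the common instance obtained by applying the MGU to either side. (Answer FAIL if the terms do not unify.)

node(q(false), cons(a, q(false)), q(q(false)))

Decompose node/3: Y2 ≐ N,  cons(a, Y2) ≐ cons(a, Z),  q(Z) ≐ q(q(false)).
Bind Y2 := N; substituting into the one remaining equation that mentions Y2 gives: cons(a, N) ≐ cons(a, Z).
Decompose cons/2: a ≐ a,  N ≐ Z.
Delete trivial equation a ≐ a.
Bind N := Z; no other remaining equation mentions N. Substituting into the earlier binding gives Y2 := Z.
Decompose q/1: Z ≐ q(false).
Bind Z := q(false). Substituting into the earlier bindings gives Y2 := q(false), N := q(false).
Applying the MGU to either side gives node(q(false), cons(a, q(false)), q(q(false))).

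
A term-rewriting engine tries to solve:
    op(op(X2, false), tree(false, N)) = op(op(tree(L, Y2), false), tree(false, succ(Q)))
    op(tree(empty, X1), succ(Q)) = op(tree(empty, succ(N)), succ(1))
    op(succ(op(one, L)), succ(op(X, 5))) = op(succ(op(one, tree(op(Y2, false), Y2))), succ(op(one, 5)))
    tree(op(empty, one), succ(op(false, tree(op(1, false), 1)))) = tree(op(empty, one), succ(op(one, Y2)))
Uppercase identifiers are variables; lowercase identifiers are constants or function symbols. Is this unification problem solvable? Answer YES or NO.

Decompose op/2: op(X2, false) = op(tree(L, Y2), false),  tree(false, N) = tree(false, succ(Q)).
Decompose op/2: X2 = tree(L, Y2),  false = false.
Bind X2 := tree(L, Y2); no other remaining equation mentions X2.
Delete trivial equation false = false.
Decompose tree/2: false = false,  N = succ(Q).
Delete trivial equation false = false.
Bind N := succ(Q); substituting into the one remaining equation that mentions N gives: op(tree(empty, X1), succ(Q)) = op(tree(empty, succ(succ(Q))), succ(1)).
Decompose op/2: tree(empty, X1) = tree(empty, succ(succ(Q))),  succ(Q) = succ(1).
Decompose tree/2: empty = empty,  X1 = succ(succ(Q)).
Delete trivial equation empty = empty.
Bind X1 := succ(succ(Q)); no other remaining equation mentions X1.
Decompose succ/1: Q = 1.
Bind Q := 1; no other remaining equation mentions Q. Substituting into the earlier bindings gives N := succ(1), X1 := succ(succ(1)).
Decompose op/2: succ(op(one, L)) = succ(op(one, tree(op(Y2, false), Y2))),  succ(op(X, 5)) = succ(op(one, 5)).
Decompose succ/1: op(one, L) = op(one, tree(op(Y2, false), Y2)).
Decompose op/2: one = one,  L = tree(op(Y2, false), Y2).
Delete trivial equation one = one.
Bind L := tree(op(Y2, false), Y2); no other remaining equation mentions L. Substituting into the earlier binding gives X2 := tree(tree(op(Y2, false), Y2), Y2).
Decompose succ/1: op(X, 5) = op(one, 5).
Decompose op/2: X = one,  5 = 5.
Bind X := one; no other remaining equation mentions X.
Delete trivial equation 5 = 5.
Decompose tree/2: op(empty, one) = op(empty, one),  succ(op(false, tree(op(1, false), 1))) = succ(op(one, Y2)).
Delete trivial equation op(empty, one) = op(empty, one).
Decompose succ/1: op(false, tree(op(1, false), 1)) = op(one, Y2).
Decompose op/2: false = one,  tree(op(1, false), 1) = Y2.
Clash: constants false and one differ; no unifier exists.

NO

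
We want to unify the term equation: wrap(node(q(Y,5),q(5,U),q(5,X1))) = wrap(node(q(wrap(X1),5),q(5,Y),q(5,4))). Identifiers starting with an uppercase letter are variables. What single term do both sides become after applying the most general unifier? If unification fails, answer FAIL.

Decompose wrap/1: node(q(Y,5),q(5,U),q(5,X1)) = node(q(wrap(X1),5),q(5,Y),q(5,4)).
Decompose node/3: q(Y,5) = q(wrap(X1),5),  q(5,U) = q(5,Y),  q(5,X1) = q(5,4).
Decompose q/2: Y = wrap(X1),  5 = 5.
Bind Y := wrap(X1); substituting into the one remaining equation that mentions Y gives: q(5,U) = q(5,wrap(X1)).
Delete trivial equation 5 = 5.
Decompose q/2: 5 = 5,  U = wrap(X1).
Delete trivial equation 5 = 5.
Bind U := wrap(X1); no other remaining equation mentions U.
Decompose q/2: 5 = 5,  X1 = 4.
Delete trivial equation 5 = 5.
Bind X1 := 4. Substituting into the earlier bindings gives Y := wrap(4), U := wrap(4).
Applying the MGU to either side gives wrap(node(q(wrap(4),5),q(5,wrap(4)),q(5,4))).

wrap(node(q(wrap(4),5),q(5,wrap(4)),q(5,4)))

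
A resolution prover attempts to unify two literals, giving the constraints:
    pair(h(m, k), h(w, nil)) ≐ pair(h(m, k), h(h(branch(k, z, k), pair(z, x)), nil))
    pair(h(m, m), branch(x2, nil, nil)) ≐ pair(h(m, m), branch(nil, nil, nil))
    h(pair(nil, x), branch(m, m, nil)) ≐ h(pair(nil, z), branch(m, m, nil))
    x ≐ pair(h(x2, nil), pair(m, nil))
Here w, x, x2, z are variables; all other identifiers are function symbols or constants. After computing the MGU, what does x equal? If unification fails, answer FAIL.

Decompose pair/2: h(m, k) ≐ h(m, k),  h(w, nil) ≐ h(h(branch(k, z, k), pair(z, x)), nil).
Delete trivial equation h(m, k) ≐ h(m, k).
Decompose h/2: w ≐ h(branch(k, z, k), pair(z, x)),  nil ≐ nil.
Bind w := h(branch(k, z, k), pair(z, x)); no other remaining equation mentions w.
Delete trivial equation nil ≐ nil.
Decompose pair/2: h(m, m) ≐ h(m, m),  branch(x2, nil, nil) ≐ branch(nil, nil, nil).
Delete trivial equation h(m, m) ≐ h(m, m).
Decompose branch/3: x2 ≐ nil,  nil ≐ nil,  nil ≐ nil.
Bind x2 := nil; substituting into the one remaining equation that mentions x2 gives: x ≐ pair(h(nil, nil), pair(m, nil)).
Delete trivial equation nil ≐ nil.
Delete trivial equation nil ≐ nil.
Decompose h/2: pair(nil, x) ≐ pair(nil, z),  branch(m, m, nil) ≐ branch(m, m, nil).
Decompose pair/2: nil ≐ nil,  x ≐ z.
Delete trivial equation nil ≐ nil.
Bind x := z; substituting into the one remaining equation that mentions x gives: z ≐ pair(h(nil, nil), pair(m, nil)). Substituting into the earlier binding gives w := h(branch(k, z, k), pair(z, z)).
Delete trivial equation branch(m, m, nil) ≐ branch(m, m, nil).
Bind z := pair(h(nil, nil), pair(m, nil)). Substituting into the earlier bindings gives w := h(branch(k, pair(h(nil, nil), pair(m, nil)), k), pair(pair(h(nil, nil), pair(m, nil)), pair(h(nil, nil), pair(m, nil)))), x := pair(h(nil, nil), pair(m, nil)).
MGU = { w ↦ h(branch(k, pair(h(nil, nil), pair(m, nil)), k), pair(pair(h(nil, nil), pair(m, nil)), pair(h(nil, nil), pair(m, nil)))), x2 ↦ nil, x ↦ pair(h(nil, nil), pair(m, nil)), z ↦ pair(h(nil, nil), pair(m, nil)) }, so x ↦ pair(h(nil, nil), pair(m, nil)).

pair(h(nil, nil), pair(m, nil))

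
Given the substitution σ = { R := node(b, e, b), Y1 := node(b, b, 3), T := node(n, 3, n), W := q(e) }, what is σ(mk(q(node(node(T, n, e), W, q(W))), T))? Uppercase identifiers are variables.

mk(q(node(node(node(n, 3, n), n, e), q(e), q(q(e)))), node(n, 3, n))

Replace each occurrence of T with node(n, 3, n).
Replace each occurrence of W with q(e).
Result: mk(q(node(node(node(n, 3, n), n, e), q(e), q(q(e)))), node(n, 3, n)).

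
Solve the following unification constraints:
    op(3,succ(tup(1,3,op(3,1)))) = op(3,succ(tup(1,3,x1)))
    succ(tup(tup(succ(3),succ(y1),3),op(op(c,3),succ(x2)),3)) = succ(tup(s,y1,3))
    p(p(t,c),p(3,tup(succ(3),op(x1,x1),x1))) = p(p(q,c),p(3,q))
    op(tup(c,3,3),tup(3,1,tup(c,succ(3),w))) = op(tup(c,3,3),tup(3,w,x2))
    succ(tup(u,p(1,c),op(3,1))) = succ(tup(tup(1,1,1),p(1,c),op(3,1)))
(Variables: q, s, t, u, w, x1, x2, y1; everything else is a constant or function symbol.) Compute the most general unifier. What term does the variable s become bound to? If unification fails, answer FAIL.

tup(succ(3),succ(op(op(c,3),succ(tup(c,succ(3),1)))),3)

Decompose op/2: 3 = 3,  succ(tup(1,3,op(3,1))) = succ(tup(1,3,x1)).
Delete trivial equation 3 = 3.
Decompose succ/1: tup(1,3,op(3,1)) = tup(1,3,x1).
Decompose tup/3: 1 = 1,  3 = 3,  op(3,1) = x1.
Delete trivial equation 1 = 1.
Delete trivial equation 3 = 3.
Bind x1 := op(3,1); substituting into the one remaining equation that mentions x1 gives: p(p(t,c),p(3,tup(succ(3),op(op(3,1),op(3,1)),op(3,1)))) = p(p(q,c),p(3,q)).
Decompose succ/1: tup(tup(succ(3),succ(y1),3),op(op(c,3),succ(x2)),3) = tup(s,y1,3).
Decompose tup/3: tup(succ(3),succ(y1),3) = s,  op(op(c,3),succ(x2)) = y1,  3 = 3.
Bind s := tup(succ(3),succ(y1),3); no other remaining equation mentions s.
Bind y1 := op(op(c,3),succ(x2)); no other remaining equation mentions y1. Substituting into the earlier binding gives s := tup(succ(3),succ(op(op(c,3),succ(x2))),3).
Delete trivial equation 3 = 3.
Decompose p/2: p(t,c) = p(q,c),  p(3,tup(succ(3),op(op(3,1),op(3,1)),op(3,1))) = p(3,q).
Decompose p/2: t = q,  c = c.
Bind t := q; no other remaining equation mentions t.
Delete trivial equation c = c.
Decompose p/2: 3 = 3,  tup(succ(3),op(op(3,1),op(3,1)),op(3,1)) = q.
Delete trivial equation 3 = 3.
Bind q := tup(succ(3),op(op(3,1),op(3,1)),op(3,1)); no other remaining equation mentions q. Substituting into the earlier binding gives t := tup(succ(3),op(op(3,1),op(3,1)),op(3,1)).
Decompose op/2: tup(c,3,3) = tup(c,3,3),  tup(3,1,tup(c,succ(3),w)) = tup(3,w,x2).
Delete trivial equation tup(c,3,3) = tup(c,3,3).
Decompose tup/3: 3 = 3,  1 = w,  tup(c,succ(3),w) = x2.
Delete trivial equation 3 = 3.
Bind w := 1; substituting into the one remaining equation that mentions w gives: tup(c,succ(3),1) = x2.
Bind x2 := tup(c,succ(3),1); no other remaining equation mentions x2. Substituting into the earlier bindings gives s := tup(succ(3),succ(op(op(c,3),succ(tup(c,succ(3),1)))),3), y1 := op(op(c,3),succ(tup(c,succ(3),1))).
Decompose succ/1: tup(u,p(1,c),op(3,1)) = tup(tup(1,1,1),p(1,c),op(3,1)).
Decompose tup/3: u = tup(1,1,1),  p(1,c) = p(1,c),  op(3,1) = op(3,1).
Bind u := tup(1,1,1); no other remaining equation mentions u.
Delete trivial equation p(1,c) = p(1,c).
Delete trivial equation op(3,1) = op(3,1).
MGU = { x1 -> op(3,1), s -> tup(succ(3),succ(op(op(c,3),succ(tup(c,succ(3),1)))),3), y1 -> op(op(c,3),succ(tup(c,succ(3),1))), t -> tup(succ(3),op(op(3,1),op(3,1)),op(3,1)), q -> tup(succ(3),op(op(3,1),op(3,1)),op(3,1)), w -> 1, x2 -> tup(c,succ(3),1), u -> tup(1,1,1) }, so s -> tup(succ(3),succ(op(op(c,3),succ(tup(c,succ(3),1)))),3).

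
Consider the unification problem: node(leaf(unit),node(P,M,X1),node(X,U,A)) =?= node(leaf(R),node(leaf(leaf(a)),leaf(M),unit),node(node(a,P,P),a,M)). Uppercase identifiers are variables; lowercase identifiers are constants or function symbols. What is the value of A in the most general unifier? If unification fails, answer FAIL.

FAIL

Decompose node/3: leaf(unit) =?= leaf(R),  node(P,M,X1) =?= node(leaf(leaf(a)),leaf(M),unit),  node(X,U,A) =?= node(node(a,P,P),a,M).
Decompose leaf/1: unit =?= R.
Bind R := unit; no other remaining equation mentions R.
Decompose node/3: P =?= leaf(leaf(a)),  M =?= leaf(M),  X1 =?= unit.
Bind P := leaf(leaf(a)); substituting into the one remaining equation that mentions P gives: node(X,U,A) =?= node(node(a,leaf(leaf(a)),leaf(leaf(a))),a,M).
Occurs check fails: M occurs in leaf(M); the equation M =?= leaf(M) has no finite solution.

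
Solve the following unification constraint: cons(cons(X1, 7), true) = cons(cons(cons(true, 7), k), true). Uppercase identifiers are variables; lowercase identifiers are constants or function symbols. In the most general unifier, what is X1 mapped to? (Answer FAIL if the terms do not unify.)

FAIL

Decompose cons/2: cons(X1, 7) = cons(cons(true, 7), k),  true = true.
Decompose cons/2: X1 = cons(true, 7),  7 = k.
Bind X1 := cons(true, 7); no other remaining equation mentions X1.
Clash: constants 7 and k differ; no unifier exists.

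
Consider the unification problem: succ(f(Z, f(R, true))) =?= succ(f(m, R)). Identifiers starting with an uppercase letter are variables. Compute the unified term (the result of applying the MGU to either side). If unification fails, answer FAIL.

Decompose succ/1: f(Z, f(R, true)) =?= f(m, R).
Decompose f/2: Z =?= m,  f(R, true) =?= R.
Bind Z := m; no other remaining equation mentions Z.
Occurs check fails: R occurs in f(R, true); the equation R =?= f(R, true) has no finite solution.

FAIL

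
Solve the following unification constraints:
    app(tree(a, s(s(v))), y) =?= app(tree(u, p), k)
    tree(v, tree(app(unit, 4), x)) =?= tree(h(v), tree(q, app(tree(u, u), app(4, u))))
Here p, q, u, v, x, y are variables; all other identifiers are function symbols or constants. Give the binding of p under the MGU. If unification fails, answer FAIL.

FAIL

Decompose app/2: tree(a, s(s(v))) =?= tree(u, p),  y =?= k.
Decompose tree/2: a =?= u,  s(s(v)) =?= p.
Bind u := a; substituting into the one remaining equation that mentions u gives: tree(v, tree(app(unit, 4), x)) =?= tree(h(v), tree(q, app(tree(a, a), app(4, a)))).
Bind p := s(s(v)); no other remaining equation mentions p.
Bind y := k; no other remaining equation mentions y.
Decompose tree/2: v =?= h(v),  tree(app(unit, 4), x) =?= tree(q, app(tree(a, a), app(4, a))).
Occurs check fails: v occurs in h(v); the equation v =?= h(v) has no finite solution.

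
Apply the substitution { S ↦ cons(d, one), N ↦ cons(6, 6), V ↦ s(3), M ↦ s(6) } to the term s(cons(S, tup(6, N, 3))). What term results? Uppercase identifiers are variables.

Replace each occurrence of S with cons(d, one).
Replace each occurrence of N with cons(6, 6).
Result: s(cons(cons(d, one), tup(6, cons(6, 6), 3))).

s(cons(cons(d, one), tup(6, cons(6, 6), 3)))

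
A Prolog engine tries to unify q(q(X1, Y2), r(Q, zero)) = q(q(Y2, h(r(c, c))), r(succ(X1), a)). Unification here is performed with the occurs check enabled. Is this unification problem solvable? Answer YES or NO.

Decompose q/2: q(X1, Y2) = q(Y2, h(r(c, c))),  r(Q, zero) = r(succ(X1), a).
Decompose q/2: X1 = Y2,  Y2 = h(r(c, c)).
Bind X1 := Y2; substituting into the one remaining equation that mentions X1 gives: r(Q, zero) = r(succ(Y2), a).
Bind Y2 := h(r(c, c)); substituting into the remaining equation gives: r(Q, zero) = r(succ(h(r(c, c))), a). Substituting into the earlier binding gives X1 := h(r(c, c)).
Decompose r/2: Q = succ(h(r(c, c))),  zero = a.
Bind Q := succ(h(r(c, c))); no other remaining equation mentions Q.
Clash: constants zero and a differ; no unifier exists.

NO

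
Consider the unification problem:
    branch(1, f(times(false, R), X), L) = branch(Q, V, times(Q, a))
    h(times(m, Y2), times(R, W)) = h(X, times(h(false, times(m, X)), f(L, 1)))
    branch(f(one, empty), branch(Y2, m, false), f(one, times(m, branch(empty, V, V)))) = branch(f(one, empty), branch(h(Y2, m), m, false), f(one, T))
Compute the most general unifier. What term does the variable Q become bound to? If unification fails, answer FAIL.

FAIL

Decompose branch/3: 1 = Q,  f(times(false, R), X) = V,  L = times(Q, a).
Bind Q := 1; substituting into the one remaining equation that mentions Q gives: L = times(1, a).
Bind V := f(times(false, R), X); substituting into the one remaining equation that mentions V gives: branch(f(one, empty), branch(Y2, m, false), f(one, times(m, branch(empty, f(times(false, R), X), f(times(false, R), X))))) = branch(f(one, empty), branch(h(Y2, m), m, false), f(one, T)).
Bind L := times(1, a); substituting into the one remaining equation that mentions L gives: h(times(m, Y2), times(R, W)) = h(X, times(h(false, times(m, X)), f(times(1, a), 1))).
Decompose h/2: times(m, Y2) = X,  times(R, W) = times(h(false, times(m, X)), f(times(1, a), 1)).
Bind X := times(m, Y2); substituting into the remaining equations gives: times(R, W) = times(h(false, times(m, times(m, Y2))), f(times(1, a), 1)),  branch(f(one, empty), branch(Y2, m, false), f(one, times(m, branch(empty, f(times(false, R), times(m, Y2)), f(times(false, R), times(m, Y2)))))) = branch(f(one, empty), branch(h(Y2, m), m, false), f(one, T)). Substituting into the earlier binding gives V := f(times(false, R), times(m, Y2)).
Decompose times/2: R = h(false, times(m, times(m, Y2))),  W = f(times(1, a), 1).
Bind R := h(false, times(m, times(m, Y2))); substituting into the one remaining equation that mentions R gives: branch(f(one, empty), branch(Y2, m, false), f(one, times(m, branch(empty, f(times(false, h(false, times(m, times(m, Y2)))), times(m, Y2)), f(times(false, h(false, times(m, times(m, Y2)))), times(m, Y2)))))) = branch(f(one, empty), branch(h(Y2, m), m, false), f(one, T)). Substituting into the earlier binding gives V := f(times(false, h(false, times(m, times(m, Y2)))), times(m, Y2)).
Bind W := f(times(1, a), 1); no other remaining equation mentions W.
Decompose branch/3: f(one, empty) = f(one, empty),  branch(Y2, m, false) = branch(h(Y2, m), m, false),  f(one, times(m, branch(empty, f(times(false, h(false, times(m, times(m, Y2)))), times(m, Y2)), f(times(false, h(false, times(m, times(m, Y2)))), times(m, Y2))))) = f(one, T).
Delete trivial equation f(one, empty) = f(one, empty).
Decompose branch/3: Y2 = h(Y2, m),  m = m,  false = false.
Occurs check fails: Y2 occurs in h(Y2, m); the equation Y2 = h(Y2, m) has no finite solution.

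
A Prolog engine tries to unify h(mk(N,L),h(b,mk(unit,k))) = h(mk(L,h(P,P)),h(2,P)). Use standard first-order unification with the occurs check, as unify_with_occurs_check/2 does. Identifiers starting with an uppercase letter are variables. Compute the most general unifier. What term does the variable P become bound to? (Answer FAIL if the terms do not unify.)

FAIL

Decompose h/2: mk(N,L) = mk(L,h(P,P)),  h(b,mk(unit,k)) = h(2,P).
Decompose mk/2: N = L,  L = h(P,P).
Bind N := L; no other remaining equation mentions N.
Bind L := h(P,P); no other remaining equation mentions L. Substituting into the earlier binding gives N := h(P,P).
Decompose h/2: b = 2,  mk(unit,k) = P.
Clash: constants b and 2 differ; no unifier exists.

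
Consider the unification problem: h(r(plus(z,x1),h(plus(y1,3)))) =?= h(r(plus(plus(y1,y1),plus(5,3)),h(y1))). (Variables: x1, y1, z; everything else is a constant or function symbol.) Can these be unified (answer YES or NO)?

NO

Decompose h/1: r(plus(z,x1),h(plus(y1,3))) =?= r(plus(plus(y1,y1),plus(5,3)),h(y1)).
Decompose r/2: plus(z,x1) =?= plus(plus(y1,y1),plus(5,3)),  h(plus(y1,3)) =?= h(y1).
Decompose plus/2: z =?= plus(y1,y1),  x1 =?= plus(5,3).
Bind z := plus(y1,y1); no other remaining equation mentions z.
Bind x1 := plus(5,3); no other remaining equation mentions x1.
Decompose h/1: plus(y1,3) =?= y1.
Occurs check fails: y1 occurs in plus(y1,3); the equation y1 =?= plus(y1,3) has no finite solution.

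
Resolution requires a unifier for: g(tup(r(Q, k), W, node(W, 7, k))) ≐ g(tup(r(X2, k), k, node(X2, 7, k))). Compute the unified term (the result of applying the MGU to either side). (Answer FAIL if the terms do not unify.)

g(tup(r(k, k), k, node(k, 7, k)))

Decompose g/1: tup(r(Q, k), W, node(W, 7, k)) ≐ tup(r(X2, k), k, node(X2, 7, k)).
Decompose tup/3: r(Q, k) ≐ r(X2, k),  W ≐ k,  node(W, 7, k) ≐ node(X2, 7, k).
Decompose r/2: Q ≐ X2,  k ≐ k.
Bind Q := X2; no other remaining equation mentions Q.
Delete trivial equation k ≐ k.
Bind W := k; substituting into the remaining equation gives: node(k, 7, k) ≐ node(X2, 7, k).
Decompose node/3: k ≐ X2,  7 ≐ 7,  k ≐ k.
Bind X2 := k; no other remaining equation mentions X2. Substituting into the earlier binding gives Q := k.
Delete trivial equation 7 ≐ 7.
Delete trivial equation k ≐ k.
Applying the MGU to either side gives g(tup(r(k, k), k, node(k, 7, k))).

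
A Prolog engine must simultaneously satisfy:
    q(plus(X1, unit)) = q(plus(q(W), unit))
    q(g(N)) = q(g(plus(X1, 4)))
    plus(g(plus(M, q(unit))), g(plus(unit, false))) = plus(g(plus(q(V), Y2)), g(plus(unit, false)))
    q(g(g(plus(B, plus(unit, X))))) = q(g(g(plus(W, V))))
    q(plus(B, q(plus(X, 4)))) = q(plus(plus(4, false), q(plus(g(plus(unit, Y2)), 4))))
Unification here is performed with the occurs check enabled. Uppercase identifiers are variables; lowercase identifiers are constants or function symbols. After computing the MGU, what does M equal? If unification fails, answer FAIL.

Decompose q/1: plus(X1, unit) = plus(q(W), unit).
Decompose plus/2: X1 = q(W),  unit = unit.
Bind X1 := q(W); substituting into the one remaining equation that mentions X1 gives: q(g(N)) = q(g(plus(q(W), 4))).
Delete trivial equation unit = unit.
Decompose q/1: g(N) = g(plus(q(W), 4)).
Decompose g/1: N = plus(q(W), 4).
Bind N := plus(q(W), 4); no other remaining equation mentions N.
Decompose plus/2: g(plus(M, q(unit))) = g(plus(q(V), Y2)),  g(plus(unit, false)) = g(plus(unit, false)).
Decompose g/1: plus(M, q(unit)) = plus(q(V), Y2).
Decompose plus/2: M = q(V),  q(unit) = Y2.
Bind M := q(V); no other remaining equation mentions M.
Bind Y2 := q(unit); substituting into the one remaining equation that mentions Y2 gives: q(plus(B, q(plus(X, 4)))) = q(plus(plus(4, false), q(plus(g(plus(unit, q(unit))), 4)))).
Delete trivial equation g(plus(unit, false)) = g(plus(unit, false)).
Decompose q/1: g(g(plus(B, plus(unit, X)))) = g(g(plus(W, V))).
Decompose g/1: g(plus(B, plus(unit, X))) = g(plus(W, V)).
Decompose g/1: plus(B, plus(unit, X)) = plus(W, V).
Decompose plus/2: B = W,  plus(unit, X) = V.
Bind B := W; substituting into the one remaining equation that mentions B gives: q(plus(W, q(plus(X, 4)))) = q(plus(plus(4, false), q(plus(g(plus(unit, q(unit))), 4)))).
Bind V := plus(unit, X); no other remaining equation mentions V. Substituting into the earlier binding gives M := q(plus(unit, X)).
Decompose q/1: plus(W, q(plus(X, 4))) = plus(plus(4, false), q(plus(g(plus(unit, q(unit))), 4))).
Decompose plus/2: W = plus(4, false),  q(plus(X, 4)) = q(plus(g(plus(unit, q(unit))), 4)).
Bind W := plus(4, false); no other remaining equation mentions W. Substituting into the earlier bindings gives X1 := q(plus(4, false)), N := plus(q(plus(4, false)), 4), B := plus(4, false).
Decompose q/1: plus(X, 4) = plus(g(plus(unit, q(unit))), 4).
Decompose plus/2: X = g(plus(unit, q(unit))),  4 = 4.
Bind X := g(plus(unit, q(unit))); no other remaining equation mentions X. Substituting into the earlier bindings gives M := q(plus(unit, g(plus(unit, q(unit))))), V := plus(unit, g(plus(unit, q(unit)))).
Delete trivial equation 4 = 4.
MGU = { X1 = q(plus(4, false)), N = plus(q(plus(4, false)), 4), M = q(plus(unit, g(plus(unit, q(unit))))), Y2 = q(unit), B = plus(4, false), V = plus(unit, g(plus(unit, q(unit)))), W = plus(4, false), X = g(plus(unit, q(unit))) }, so M = q(plus(unit, g(plus(unit, q(unit))))).

q(plus(unit, g(plus(unit, q(unit)))))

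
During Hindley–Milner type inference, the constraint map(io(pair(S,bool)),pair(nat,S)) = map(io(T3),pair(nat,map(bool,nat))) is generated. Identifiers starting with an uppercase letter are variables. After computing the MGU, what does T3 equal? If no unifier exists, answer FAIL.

Decompose map/2: io(pair(S,bool)) = io(T3),  pair(nat,S) = pair(nat,map(bool,nat)).
Decompose io/1: pair(S,bool) = T3.
Bind T3 := pair(S,bool); no other remaining equation mentions T3.
Decompose pair/2: nat = nat,  S = map(bool,nat).
Delete trivial equation nat = nat.
Bind S := map(bool,nat). Substituting into the earlier binding gives T3 := pair(map(bool,nat),bool).
MGU = { T3 -> pair(map(bool,nat),bool), S -> map(bool,nat) }, so T3 -> pair(map(bool,nat),bool).

pair(map(bool,nat),bool)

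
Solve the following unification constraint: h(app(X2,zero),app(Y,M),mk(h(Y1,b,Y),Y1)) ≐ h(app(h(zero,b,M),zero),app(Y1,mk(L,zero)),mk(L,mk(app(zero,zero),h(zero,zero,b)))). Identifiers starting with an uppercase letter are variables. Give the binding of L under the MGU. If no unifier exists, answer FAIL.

h(mk(app(zero,zero),h(zero,zero,b)),b,mk(app(zero,zero),h(zero,zero,b)))

Decompose h/3: app(X2,zero) ≐ app(h(zero,b,M),zero),  app(Y,M) ≐ app(Y1,mk(L,zero)),  mk(h(Y1,b,Y),Y1) ≐ mk(L,mk(app(zero,zero),h(zero,zero,b))).
Decompose app/2: X2 ≐ h(zero,b,M),  zero ≐ zero.
Bind X2 := h(zero,b,M); no other remaining equation mentions X2.
Delete trivial equation zero ≐ zero.
Decompose app/2: Y ≐ Y1,  M ≐ mk(L,zero).
Bind Y := Y1; substituting into the one remaining equation that mentions Y gives: mk(h(Y1,b,Y1),Y1) ≐ mk(L,mk(app(zero,zero),h(zero,zero,b))).
Bind M := mk(L,zero); no other remaining equation mentions M. Substituting into the earlier binding gives X2 := h(zero,b,mk(L,zero)).
Decompose mk/2: h(Y1,b,Y1) ≐ L,  Y1 ≐ mk(app(zero,zero),h(zero,zero,b)).
Bind L := h(Y1,b,Y1); no other remaining equation mentions L. Substituting into the earlier bindings gives X2 := h(zero,b,mk(h(Y1,b,Y1),zero)), M := mk(h(Y1,b,Y1),zero).
Bind Y1 := mk(app(zero,zero),h(zero,zero,b)). Substituting into the earlier bindings gives X2 := h(zero,b,mk(h(mk(app(zero,zero),h(zero,zero,b)),b,mk(app(zero,zero),h(zero,zero,b))),zero)), Y := mk(app(zero,zero),h(zero,zero,b)), M := mk(h(mk(app(zero,zero),h(zero,zero,b)),b,mk(app(zero,zero),h(zero,zero,b))),zero), L := h(mk(app(zero,zero),h(zero,zero,b)),b,mk(app(zero,zero),h(zero,zero,b))).
MGU = { X2 := h(zero,b,mk(h(mk(app(zero,zero),h(zero,zero,b)),b,mk(app(zero,zero),h(zero,zero,b))),zero)), Y := mk(app(zero,zero),h(zero,zero,b)), M := mk(h(mk(app(zero,zero),h(zero,zero,b)),b,mk(app(zero,zero),h(zero,zero,b))),zero), L := h(mk(app(zero,zero),h(zero,zero,b)),b,mk(app(zero,zero),h(zero,zero,b))), Y1 := mk(app(zero,zero),h(zero,zero,b)) }, so L := h(mk(app(zero,zero),h(zero,zero,b)),b,mk(app(zero,zero),h(zero,zero,b))).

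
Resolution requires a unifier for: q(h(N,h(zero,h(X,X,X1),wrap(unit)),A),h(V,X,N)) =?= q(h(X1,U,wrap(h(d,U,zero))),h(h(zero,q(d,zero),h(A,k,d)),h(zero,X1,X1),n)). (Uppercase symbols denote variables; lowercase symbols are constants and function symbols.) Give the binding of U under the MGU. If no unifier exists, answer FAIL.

h(zero,h(h(zero,n,n),h(zero,n,n),n),wrap(unit))

Decompose q/2: h(N,h(zero,h(X,X,X1),wrap(unit)),A) =?= h(X1,U,wrap(h(d,U,zero))),  h(V,X,N) =?= h(h(zero,q(d,zero),h(A,k,d)),h(zero,X1,X1),n).
Decompose h/3: N =?= X1,  h(zero,h(X,X,X1),wrap(unit)) =?= U,  A =?= wrap(h(d,U,zero)).
Bind N := X1; substituting into the one remaining equation that mentions N gives: h(V,X,X1) =?= h(h(zero,q(d,zero),h(A,k,d)),h(zero,X1,X1),n).
Bind U := h(zero,h(X,X,X1),wrap(unit)); substituting into the one remaining equation that mentions U gives: A =?= wrap(h(d,h(zero,h(X,X,X1),wrap(unit)),zero)).
Bind A := wrap(h(d,h(zero,h(X,X,X1),wrap(unit)),zero)); substituting into the remaining equation gives: h(V,X,X1) =?= h(h(zero,q(d,zero),h(wrap(h(d,h(zero,h(X,X,X1),wrap(unit)),zero)),k,d)),h(zero,X1,X1),n).
Decompose h/3: V =?= h(zero,q(d,zero),h(wrap(h(d,h(zero,h(X,X,X1),wrap(unit)),zero)),k,d)),  X =?= h(zero,X1,X1),  X1 =?= n.
Bind V := h(zero,q(d,zero),h(wrap(h(d,h(zero,h(X,X,X1),wrap(unit)),zero)),k,d)); no other remaining equation mentions V.
Bind X := h(zero,X1,X1); no other remaining equation mentions X. Substituting into the earlier bindings gives U := h(zero,h(h(zero,X1,X1),h(zero,X1,X1),X1),wrap(unit)), A := wrap(h(d,h(zero,h(h(zero,X1,X1),h(zero,X1,X1),X1),wrap(unit)),zero)), V := h(zero,q(d,zero),h(wrap(h(d,h(zero,h(h(zero,X1,X1),h(zero,X1,X1),X1),wrap(unit)),zero)),k,d)).
Bind X1 := n. Substituting into the earlier bindings gives N := n, U := h(zero,h(h(zero,n,n),h(zero,n,n),n),wrap(unit)), A := wrap(h(d,h(zero,h(h(zero,n,n),h(zero,n,n),n),wrap(unit)),zero)), V := h(zero,q(d,zero),h(wrap(h(d,h(zero,h(h(zero,n,n),h(zero,n,n),n),wrap(unit)),zero)),k,d)), X := h(zero,n,n).
MGU = { N := n, U := h(zero,h(h(zero,n,n),h(zero,n,n),n),wrap(unit)), A := wrap(h(d,h(zero,h(h(zero,n,n),h(zero,n,n),n),wrap(unit)),zero)), V := h(zero,q(d,zero),h(wrap(h(d,h(zero,h(h(zero,n,n),h(zero,n,n),n),wrap(unit)),zero)),k,d)), X := h(zero,n,n), X1 := n }, so U := h(zero,h(h(zero,n,n),h(zero,n,n),n),wrap(unit)).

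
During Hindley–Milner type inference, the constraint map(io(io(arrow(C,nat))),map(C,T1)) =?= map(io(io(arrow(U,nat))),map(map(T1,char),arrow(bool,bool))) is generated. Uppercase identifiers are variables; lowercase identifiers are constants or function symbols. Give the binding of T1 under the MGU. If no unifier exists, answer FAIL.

arrow(bool,bool)

Decompose map/2: io(io(arrow(C,nat))) =?= io(io(arrow(U,nat))),  map(C,T1) =?= map(map(T1,char),arrow(bool,bool)).
Decompose io/1: io(arrow(C,nat)) =?= io(arrow(U,nat)).
Decompose io/1: arrow(C,nat) =?= arrow(U,nat).
Decompose arrow/2: C =?= U,  nat =?= nat.
Bind C := U; substituting into the one remaining equation that mentions C gives: map(U,T1) =?= map(map(T1,char),arrow(bool,bool)).
Delete trivial equation nat =?= nat.
Decompose map/2: U =?= map(T1,char),  T1 =?= arrow(bool,bool).
Bind U := map(T1,char); no other remaining equation mentions U. Substituting into the earlier binding gives C := map(T1,char).
Bind T1 := arrow(bool,bool). Substituting into the earlier bindings gives C := map(arrow(bool,bool),char), U := map(arrow(bool,bool),char).
MGU = { C -> map(arrow(bool,bool),char), U -> map(arrow(bool,bool),char), T1 -> arrow(bool,bool) }, so T1 -> arrow(bool,bool).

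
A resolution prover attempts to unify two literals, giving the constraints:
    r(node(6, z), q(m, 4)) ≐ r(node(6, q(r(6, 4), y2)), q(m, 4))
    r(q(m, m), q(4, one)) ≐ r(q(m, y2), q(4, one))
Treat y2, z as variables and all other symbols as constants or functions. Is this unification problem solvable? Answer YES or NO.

Decompose r/2: node(6, z) ≐ node(6, q(r(6, 4), y2)),  q(m, 4) ≐ q(m, 4).
Decompose node/2: 6 ≐ 6,  z ≐ q(r(6, 4), y2).
Delete trivial equation 6 ≐ 6.
Bind z := q(r(6, 4), y2); no other remaining equation mentions z.
Delete trivial equation q(m, 4) ≐ q(m, 4).
Decompose r/2: q(m, m) ≐ q(m, y2),  q(4, one) ≐ q(4, one).
Decompose q/2: m ≐ m,  m ≐ y2.
Delete trivial equation m ≐ m.
Bind y2 := m; no other remaining equation mentions y2. Substituting into the earlier binding gives z := q(r(6, 4), m).
Delete trivial equation q(4, one) ≐ q(4, one).
No equations remain and no clash or occurs-check failure arose, so a unifier exists.

YES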